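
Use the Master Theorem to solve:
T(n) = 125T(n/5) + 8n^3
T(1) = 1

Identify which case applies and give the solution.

a=125, b=5, f(n)=8n^3. log_5(125) = 3. Since c=3 = 3, Case 2 applies: T(n) = Θ(n^log_b(a) · log n) = O(n^3 log n).

Answer: O(n^3 log n) - Case 2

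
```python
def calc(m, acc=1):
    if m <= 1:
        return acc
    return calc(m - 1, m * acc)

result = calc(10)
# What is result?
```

Accumulator trace (n, acc): (10, 1) -> (9, 10) -> (8, 90) -> (7, 720) -> (6, 5040) -> (5, 30240) -> (4, 151200) -> (3, 604800) -> (2, 1814400) -> (1, 3628800) -> return 3628800

Answer: 3628800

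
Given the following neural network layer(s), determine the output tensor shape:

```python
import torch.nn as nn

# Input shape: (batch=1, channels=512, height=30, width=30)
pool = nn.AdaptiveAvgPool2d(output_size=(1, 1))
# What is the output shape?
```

Input: (1, 512, 30, 30) -> Output: (1, 512, 1, 1)

Answer: (1, 512, 1, 1)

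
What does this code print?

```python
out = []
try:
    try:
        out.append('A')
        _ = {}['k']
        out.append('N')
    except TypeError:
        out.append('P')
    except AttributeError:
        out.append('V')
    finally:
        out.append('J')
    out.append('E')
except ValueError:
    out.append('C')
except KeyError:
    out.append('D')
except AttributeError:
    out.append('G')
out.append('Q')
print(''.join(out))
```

Execution trace: 'A' (inner try body) → 'J' (inner finally) → 'D' (except KeyError) → 'Q' (after the try/except). Output: AJDQ

Answer: AJDQ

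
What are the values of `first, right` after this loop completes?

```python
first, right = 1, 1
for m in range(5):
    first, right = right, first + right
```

Fibonacci: after 5 iterations
`first, right` takes the values: (1, 1) → (1, 2) → (2, 3) → (3, 5) → (5, 8) → (8, 13)

Answer: 8, 13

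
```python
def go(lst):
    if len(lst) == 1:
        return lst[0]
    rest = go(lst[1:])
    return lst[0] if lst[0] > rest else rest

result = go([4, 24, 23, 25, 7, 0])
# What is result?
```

Recursive max over [4, 24, 23, 25, 7, 0] = 25

Answer: 25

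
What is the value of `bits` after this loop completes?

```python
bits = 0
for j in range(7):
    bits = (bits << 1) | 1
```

Build 7 consecutive 1-bits: 0b1111111
`bits` takes the values: 0 → 1 → 3 → 7 → 15 → 31 → 63 → 127

Answer: 127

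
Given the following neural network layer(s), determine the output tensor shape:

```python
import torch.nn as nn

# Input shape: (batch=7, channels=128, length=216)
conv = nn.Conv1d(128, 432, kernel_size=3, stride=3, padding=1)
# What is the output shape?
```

Input: (7, 128, 216) -> Output: (7, 432, 72)

Answer: (7, 432, 72)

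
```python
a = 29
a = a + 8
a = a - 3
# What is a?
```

Trace:
`a = 29` → a = 29
`a = a + 8` → a = 37
`a = a - 3` → a = 34
So a = 34

Answer: 34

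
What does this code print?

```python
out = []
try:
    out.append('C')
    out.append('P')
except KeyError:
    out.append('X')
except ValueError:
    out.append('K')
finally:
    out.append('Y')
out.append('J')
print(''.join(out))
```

Execution trace: 'C' (try body) → 'P' (try body, no exception) → 'Y' (finally) → 'J' (after the try/except). Output: CPYJ

Answer: CPYJ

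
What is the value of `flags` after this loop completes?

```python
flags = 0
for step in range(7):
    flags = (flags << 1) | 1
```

Build 7 consecutive 1-bits: 0b1111111
`flags` takes the values: 0 → 1 → 3 → 7 → 15 → 31 → 63 → 127

Answer: 127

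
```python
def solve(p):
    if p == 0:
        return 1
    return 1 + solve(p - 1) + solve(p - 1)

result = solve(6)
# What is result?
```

solve(p) = 1 + 2·solve(p-1), solve(0)=1. Closed form: (1+1)·2^6 - 1 = 127.

Answer: 127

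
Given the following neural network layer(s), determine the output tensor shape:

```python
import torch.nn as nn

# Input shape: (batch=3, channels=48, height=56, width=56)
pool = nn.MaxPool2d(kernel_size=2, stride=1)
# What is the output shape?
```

Input: (3, 48, 56, 56) -> Output: (3, 48, 55, 55)

Answer: (3, 48, 55, 55)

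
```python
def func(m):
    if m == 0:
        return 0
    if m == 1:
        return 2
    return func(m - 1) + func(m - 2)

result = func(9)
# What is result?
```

Build up from base cases: func(0)=0, func(1)=2, func(2)=2, func(3)=4, func(4)=6, func(5)=10, func(6)=16, ..., func(9)=68

Answer: 68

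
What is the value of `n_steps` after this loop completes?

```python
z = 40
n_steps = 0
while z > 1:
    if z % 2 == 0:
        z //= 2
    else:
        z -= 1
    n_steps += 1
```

Steps to reduce 40 to 1
`n_steps` takes the values: 0 → 1 → 2 → 3 → 4 → 5 → 6

Answer: 6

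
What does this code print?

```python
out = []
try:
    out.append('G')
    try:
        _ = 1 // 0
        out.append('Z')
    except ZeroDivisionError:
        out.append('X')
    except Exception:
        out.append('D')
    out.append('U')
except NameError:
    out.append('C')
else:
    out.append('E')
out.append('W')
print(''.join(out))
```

Execution trace: 'G' (try body) → 'X' (inner except ZeroDivisionError) → 'U' (try body, no exception) → 'E' (else) → 'W' (after the try/except). Output: GXUEW

Answer: GXUEW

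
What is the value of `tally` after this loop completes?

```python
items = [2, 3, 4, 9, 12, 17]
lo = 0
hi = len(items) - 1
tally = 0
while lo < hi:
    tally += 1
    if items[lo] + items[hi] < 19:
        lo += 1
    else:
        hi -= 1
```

Steps to find pair summing to 19
`tally` takes the values: 0 → 1 → 2 → 3 → 4 → 5

Answer: 5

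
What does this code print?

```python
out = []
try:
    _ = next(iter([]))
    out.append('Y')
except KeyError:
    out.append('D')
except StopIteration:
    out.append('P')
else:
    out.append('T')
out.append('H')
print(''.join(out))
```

Execution trace: 'P' (except StopIteration) → 'H' (after the try/except). Output: PH

Answer: PH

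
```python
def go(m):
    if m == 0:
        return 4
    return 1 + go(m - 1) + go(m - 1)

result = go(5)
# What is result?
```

go(m) = 1 + 2·go(m-1), go(0)=4. Closed form: (4+1)·2^5 - 1 = 159.

Answer: 159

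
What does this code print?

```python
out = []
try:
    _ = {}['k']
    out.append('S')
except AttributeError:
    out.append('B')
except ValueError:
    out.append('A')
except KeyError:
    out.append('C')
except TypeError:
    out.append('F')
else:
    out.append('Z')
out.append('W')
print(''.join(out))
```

Execution trace: 'C' (except KeyError) → 'W' (after the try/except). Output: CW

Answer: CW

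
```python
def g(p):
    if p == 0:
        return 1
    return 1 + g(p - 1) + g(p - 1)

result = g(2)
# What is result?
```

g(p) = 1 + 2·g(p-1), g(0)=1. Closed form: (1+1)·2^2 - 1 = 7.

Answer: 7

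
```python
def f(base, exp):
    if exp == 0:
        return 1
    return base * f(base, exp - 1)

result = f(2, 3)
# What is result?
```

f(2, 3) = 2 * 2 * 2 = 8

Answer: 8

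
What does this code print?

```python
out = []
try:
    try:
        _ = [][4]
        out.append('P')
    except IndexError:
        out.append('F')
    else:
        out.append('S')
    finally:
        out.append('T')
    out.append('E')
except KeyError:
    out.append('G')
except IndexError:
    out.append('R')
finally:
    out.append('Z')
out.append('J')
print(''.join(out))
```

Execution trace: 'F' (inner except IndexError) → 'T' (inner finally) → 'E' (try body, no exception) → 'Z' (finally) → 'J' (after the try/except). Output: FTEZJ

Answer: FTEZJ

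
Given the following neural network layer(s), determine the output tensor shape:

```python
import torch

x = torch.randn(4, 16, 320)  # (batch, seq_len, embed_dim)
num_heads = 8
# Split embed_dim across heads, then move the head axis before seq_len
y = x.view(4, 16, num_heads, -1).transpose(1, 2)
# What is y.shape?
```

Input: (4, 16, 320) -> head_dim = 320 // 8 = 40; after view: (4, 16, 8, 40) -> after transpose(1, 2): (4, 8, 16, 40) -> Output: (4, 8, 16, 40)

Answer: (4, 8, 16, 40)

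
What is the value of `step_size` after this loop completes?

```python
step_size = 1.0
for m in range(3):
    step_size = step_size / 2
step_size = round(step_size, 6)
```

Halving LR 3 times: 1 / 2^3
`step_size` takes the values: 1.0 → 0.5 → 0.25 → 0.125

Answer: 0.125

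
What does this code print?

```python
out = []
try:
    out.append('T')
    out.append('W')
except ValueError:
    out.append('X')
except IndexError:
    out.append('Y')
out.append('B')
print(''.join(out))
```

Execution trace: 'T' (try body) → 'W' (try body, no exception) → 'B' (after the try/except). Output: TWB

Answer: TWB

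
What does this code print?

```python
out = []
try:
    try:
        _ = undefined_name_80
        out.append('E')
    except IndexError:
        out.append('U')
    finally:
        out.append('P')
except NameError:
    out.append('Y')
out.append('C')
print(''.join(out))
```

Execution trace: 'P' (finally) → 'Y' (outer except NameError) → 'C' (after the try/except). Output: PYC

Answer: PYC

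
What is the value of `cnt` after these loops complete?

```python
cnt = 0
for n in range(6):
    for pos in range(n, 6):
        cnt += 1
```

Upper triangle: 6 + 5 + ... + 1
`cnt` takes the values: 0 → 1 → 2 → 3 → 4 → 5 → 6 → 7 → 8 → 9 → 10 → 11 → 12 → 13 → 14 → 15 → 16 → 17 → 18 → 19 → 20 → 21

Answer: 21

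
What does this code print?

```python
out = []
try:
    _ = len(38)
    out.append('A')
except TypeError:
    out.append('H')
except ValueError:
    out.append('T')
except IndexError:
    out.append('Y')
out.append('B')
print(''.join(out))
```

Execution trace: 'H' (except TypeError) → 'B' (after the try/except). Output: HB

Answer: HB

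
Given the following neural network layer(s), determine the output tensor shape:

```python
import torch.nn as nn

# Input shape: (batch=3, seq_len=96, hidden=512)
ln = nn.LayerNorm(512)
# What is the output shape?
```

Input: (3, 96, 512) -> Output: (3, 96, 512)

Answer: (3, 96, 512)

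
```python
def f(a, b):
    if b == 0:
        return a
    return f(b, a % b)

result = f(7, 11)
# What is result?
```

f(7, 11) -> f(11, 7) -> f(7, 4) -> f(4, 3) -> f(3, 1) -> f(1, 0) -> 1

Answer: 1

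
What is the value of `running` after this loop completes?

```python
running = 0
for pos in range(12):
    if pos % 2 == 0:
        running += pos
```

Sum of even numbers 0 to 11
`running` takes the values: 0 → 2 → 6 → 12 → 20 → 30

Answer: 30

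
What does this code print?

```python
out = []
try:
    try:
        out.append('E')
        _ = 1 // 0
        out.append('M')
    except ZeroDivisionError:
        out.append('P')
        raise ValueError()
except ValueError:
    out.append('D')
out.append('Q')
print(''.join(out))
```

Execution trace: 'E' (inner try body) → 'P' (inner except ZeroDivisionError) → 'D' (outer except ValueError) → 'Q' (after the try/except). Output: EPDQ

Answer: EPDQ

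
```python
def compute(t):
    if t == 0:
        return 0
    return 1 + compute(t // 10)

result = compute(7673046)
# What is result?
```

Count of digits of 7673046: 7

Answer: 7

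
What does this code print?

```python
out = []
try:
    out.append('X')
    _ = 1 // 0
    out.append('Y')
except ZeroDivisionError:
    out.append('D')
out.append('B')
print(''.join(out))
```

Execution trace: 'X' (try body) → 'D' (except ZeroDivisionError) → 'B' (after the try/except). Output: XDB

Answer: XDB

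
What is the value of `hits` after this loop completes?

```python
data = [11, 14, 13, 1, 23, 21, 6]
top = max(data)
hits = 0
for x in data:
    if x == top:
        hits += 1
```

Count of max value 23 in [11, 14, 13, 1, 23, 21, 6]
`hits` takes the values: 0 → 1

Answer: 1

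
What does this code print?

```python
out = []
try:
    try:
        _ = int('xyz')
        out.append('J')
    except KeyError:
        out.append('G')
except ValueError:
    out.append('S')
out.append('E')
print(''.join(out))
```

Execution trace: 'S' (outer except ValueError) → 'E' (after the try/except). Output: SE

Answer: SE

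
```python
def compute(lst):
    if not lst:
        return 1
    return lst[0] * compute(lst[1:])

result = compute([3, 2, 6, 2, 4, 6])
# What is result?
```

Product over [3, 2, 6, 2, 4, 6] = 3 * 2 * 6 * 2 * 4 * 6 = 1728

Answer: 1728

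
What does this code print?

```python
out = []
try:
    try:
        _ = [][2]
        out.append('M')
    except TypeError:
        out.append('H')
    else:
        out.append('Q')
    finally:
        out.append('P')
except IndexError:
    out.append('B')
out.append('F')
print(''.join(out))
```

Execution trace: 'P' (inner finally) → 'B' (outer except IndexError) → 'F' (after the try/except). Output: PBF

Answer: PBF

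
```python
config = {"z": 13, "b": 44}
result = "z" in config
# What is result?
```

Trace:
`config = {"z": 13, "b": 44}` → config = {'z': 13, 'b': 44}
`result = "z" in config` → result = True
So result = True

Answer: True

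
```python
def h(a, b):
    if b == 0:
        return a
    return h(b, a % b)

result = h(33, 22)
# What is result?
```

h(33, 22) -> h(22, 11) -> h(11, 0) -> 11

Answer: 11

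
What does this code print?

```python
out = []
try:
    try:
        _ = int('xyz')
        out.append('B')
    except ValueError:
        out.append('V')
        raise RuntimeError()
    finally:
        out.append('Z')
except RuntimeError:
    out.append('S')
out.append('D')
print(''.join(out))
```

Execution trace: 'V' (inner except ValueError) → 'Z' (inner finally) → 'S' (outer except RuntimeError) → 'D' (after the try/except). Output: VZSD

Answer: VZSD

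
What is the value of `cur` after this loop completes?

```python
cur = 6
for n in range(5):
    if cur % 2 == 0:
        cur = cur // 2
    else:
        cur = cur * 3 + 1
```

Collatz-style transformation from 6
`cur` takes the values: 6 → 3 → 10 → 5 → 16 → 8

Answer: 8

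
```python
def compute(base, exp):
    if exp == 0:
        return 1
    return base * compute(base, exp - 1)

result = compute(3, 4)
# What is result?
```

compute(3, 4) = 3 * 3 * 3 * 3 = 81

Answer: 81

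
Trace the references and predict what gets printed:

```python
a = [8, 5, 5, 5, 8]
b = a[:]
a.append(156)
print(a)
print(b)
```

Key concept: slice [:] creates copy.
Step by step:
`a = [8, 5, 5, 5, 8]` → a = [8, 5, 5, 5, 8]
`b = a[:]` → b = [8, 5, 5, 5, 8]
`a.append(156)` → a = [8, 5, 5, 5, 8, 156]
`print(a)` → prints [8, 5, 5, 5, 8, 156]
`print(b)` → prints [8, 5, 5, 5, 8]

Answer:
[8, 5, 5, 5, 8, 156]
[8, 5, 5, 5, 8]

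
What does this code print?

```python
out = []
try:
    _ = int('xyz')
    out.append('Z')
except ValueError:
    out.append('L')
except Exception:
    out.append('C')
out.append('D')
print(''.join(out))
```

Execution trace: 'L' (except ValueError) → 'D' (after the try/except). Output: LD

Answer: LD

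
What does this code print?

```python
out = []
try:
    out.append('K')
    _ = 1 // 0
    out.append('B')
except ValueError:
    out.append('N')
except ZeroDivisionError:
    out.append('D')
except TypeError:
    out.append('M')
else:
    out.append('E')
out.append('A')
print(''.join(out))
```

Execution trace: 'K' (try body) → 'D' (except ZeroDivisionError) → 'A' (after the try/except). Output: KDA

Answer: KDA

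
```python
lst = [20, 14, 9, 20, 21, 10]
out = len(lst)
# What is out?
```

Trace:
`lst = [20, 14, 9, 20, 21, 10]` → lst = [20, 14, 9, 20, 21, 10]
`out = len(lst)` → out = 6
So out = 6

Answer: 6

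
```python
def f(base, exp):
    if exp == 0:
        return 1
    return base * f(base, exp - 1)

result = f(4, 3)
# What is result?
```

f(4, 3) = 4 * 4 * 4 = 64

Answer: 64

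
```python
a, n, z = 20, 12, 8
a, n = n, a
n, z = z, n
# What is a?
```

Trace:
`a, n, z = 20, 12, 8` → a = 20; n = 12; z = 8
`a, n = n, a` → a = 12; n = 20
`n, z = z, n` → n = 8; z = 20
So a = 12

Answer: 12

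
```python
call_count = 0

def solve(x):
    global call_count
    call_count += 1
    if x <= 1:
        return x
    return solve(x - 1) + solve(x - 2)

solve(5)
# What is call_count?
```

Calls(x) = 1 + Calls(x-1) + Calls(x-2); Calls(0)=Calls(1)=1. For x=5 this gives 15.

Answer: 15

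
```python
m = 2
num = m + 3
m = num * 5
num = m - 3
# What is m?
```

Trace:
`m = 2` → m = 2
`num = m + 3` → num = 5
`m = num * 5` → m = 25
`num = m - 3` → num = 22
So m = 25

Answer: 25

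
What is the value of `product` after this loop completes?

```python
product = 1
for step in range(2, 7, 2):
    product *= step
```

Product of even numbers 2 to 6
`product` takes the values: 1 → 2 → 8 → 48

Answer: 48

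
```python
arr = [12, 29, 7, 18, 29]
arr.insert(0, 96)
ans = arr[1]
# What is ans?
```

Trace:
`arr = [12, 29, 7, 18, 29]` → arr = [12, 29, 7, 18, 29]
`arr.insert(0, 96)` → arr = [96, 12, 29, 7, 18, 29]
`ans = arr[1]` → ans = 12
So ans = 12

Answer: 12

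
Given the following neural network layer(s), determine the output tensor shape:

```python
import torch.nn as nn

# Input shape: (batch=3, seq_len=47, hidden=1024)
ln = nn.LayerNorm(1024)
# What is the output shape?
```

Input: (3, 47, 1024) -> Output: (3, 47, 1024)

Answer: (3, 47, 1024)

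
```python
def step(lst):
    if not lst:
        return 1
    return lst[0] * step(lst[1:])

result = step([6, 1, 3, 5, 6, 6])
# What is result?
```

Product over [6, 1, 3, 5, 6, 6] = 6 * 1 * 3 * 5 * 6 * 6 = 3240

Answer: 3240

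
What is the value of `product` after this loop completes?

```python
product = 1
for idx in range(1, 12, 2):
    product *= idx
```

Product of 1, 3, 5, ... up to 11
`product` takes the values: 1 → 3 → 15 → 105 → 945 → 10395

Answer: 10395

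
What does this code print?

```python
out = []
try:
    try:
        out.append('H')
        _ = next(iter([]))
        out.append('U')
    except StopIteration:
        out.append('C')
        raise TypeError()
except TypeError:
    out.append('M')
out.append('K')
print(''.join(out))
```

Execution trace: 'H' (inner try body) → 'C' (inner except StopIteration) → 'M' (outer except TypeError) → 'K' (after the try/except). Output: HCMK

Answer: HCMK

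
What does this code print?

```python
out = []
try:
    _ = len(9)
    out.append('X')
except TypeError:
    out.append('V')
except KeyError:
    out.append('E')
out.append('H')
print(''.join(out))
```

Execution trace: 'V' (except TypeError) → 'H' (after the try/except). Output: VH

Answer: VH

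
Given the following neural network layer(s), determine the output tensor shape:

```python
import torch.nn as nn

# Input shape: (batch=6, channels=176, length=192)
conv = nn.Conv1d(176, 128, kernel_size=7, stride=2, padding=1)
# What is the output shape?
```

Input: (6, 176, 192) -> Output: (6, 128, 94)

Answer: (6, 128, 94)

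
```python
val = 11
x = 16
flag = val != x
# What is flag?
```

Trace:
`val = 11` → val = 11
`x = 16` → x = 16
`flag = val != x` → flag = True
So flag = True

Answer: True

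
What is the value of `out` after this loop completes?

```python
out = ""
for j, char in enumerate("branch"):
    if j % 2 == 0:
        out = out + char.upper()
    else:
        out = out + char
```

Uppercase even positions in 'branch'
`out` takes the values: "" → "B" → "Br" → "BrA" → "BrAn" → "BrAnC" → "BrAnCh"

Answer: "BrAnCh"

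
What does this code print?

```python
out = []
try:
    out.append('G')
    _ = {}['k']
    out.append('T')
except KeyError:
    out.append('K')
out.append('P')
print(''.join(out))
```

Execution trace: 'G' (try body) → 'K' (except KeyError) → 'P' (after the try/except). Output: GKP

Answer: GKP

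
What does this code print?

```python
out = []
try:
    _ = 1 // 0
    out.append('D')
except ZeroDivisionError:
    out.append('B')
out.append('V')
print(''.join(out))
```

Execution trace: 'B' (except ZeroDivisionError) → 'V' (after the try/except). Output: BV

Answer: BV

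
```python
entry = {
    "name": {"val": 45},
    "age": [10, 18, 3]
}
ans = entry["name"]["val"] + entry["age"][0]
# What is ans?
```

Trace:
`entry = { ...` → entry = {'name': {'val': 45}, 'age': [10, 18, 3]}
`ans = entry["name"]["val"] + entry["age"][0]` → ans = 55
So ans = 55

Answer: 55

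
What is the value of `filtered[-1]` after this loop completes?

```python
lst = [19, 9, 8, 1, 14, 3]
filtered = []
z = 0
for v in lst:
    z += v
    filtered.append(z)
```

Cumulative sum ends at 54
`filtered` takes the values: [] → [19] → [19, 28] → [19, 28, 36] → [19, 28, 36, 37] → [19, 28, 36, 37, 51] → [19, 28, 36, 37, 51, 54]
So `filtered[-1]` = 54

Answer: 54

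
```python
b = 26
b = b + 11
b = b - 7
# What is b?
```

Trace:
`b = 26` → b = 26
`b = b + 11` → b = 37
`b = b - 7` → b = 30
So b = 30

Answer: 30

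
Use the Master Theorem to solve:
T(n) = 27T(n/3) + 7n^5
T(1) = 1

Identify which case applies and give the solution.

a=27, b=3, f(n)=7n^5. log_3(27) = 3. Since c=5 > 3 and the regularity condition holds (27(n/3)^5 = (27/3^5)n^5 with 27/3^5 < 1), Case 3 applies: T(n) = Θ(f(n)) = O(n^5).

Answer: O(n^5) - Case 3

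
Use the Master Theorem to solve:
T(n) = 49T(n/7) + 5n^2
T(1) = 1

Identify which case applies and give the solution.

a=49, b=7, f(n)=5n^2. log_7(49) = 2. Since c=2 = 2, Case 2 applies: T(n) = Θ(n^log_b(a) · log n) = O(n^2 log n).

Answer: O(n^2 log n) - Case 2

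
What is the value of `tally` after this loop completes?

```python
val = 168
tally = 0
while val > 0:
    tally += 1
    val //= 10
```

Count digits by repeated division by 10
`tally` takes the values: 0 → 1 → 2 → 3

Answer: 3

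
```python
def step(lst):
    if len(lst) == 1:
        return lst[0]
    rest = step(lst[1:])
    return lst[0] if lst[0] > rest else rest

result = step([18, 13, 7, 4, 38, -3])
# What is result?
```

Recursive max over [18, 13, 7, 4, 38, -3] = 38

Answer: 38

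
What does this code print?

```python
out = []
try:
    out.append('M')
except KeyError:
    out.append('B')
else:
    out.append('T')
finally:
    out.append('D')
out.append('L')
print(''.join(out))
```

Execution trace: 'M' (try body, no exception) → 'T' (else) → 'D' (finally) → 'L' (after the try/except). Output: MTDL

Answer: MTDL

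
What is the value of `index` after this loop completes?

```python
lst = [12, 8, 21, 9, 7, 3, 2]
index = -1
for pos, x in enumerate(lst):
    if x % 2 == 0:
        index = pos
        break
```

First even number index in [12, 8, 21, 9, 7, 3, 2]
`index` takes the values: -1 → 0

Answer: 0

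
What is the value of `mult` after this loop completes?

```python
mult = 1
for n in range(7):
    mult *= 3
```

3^7 = 2187
`mult` takes the values: 1 → 3 → 9 → 27 → 81 → 243 → 729 → 2187

Answer: 2187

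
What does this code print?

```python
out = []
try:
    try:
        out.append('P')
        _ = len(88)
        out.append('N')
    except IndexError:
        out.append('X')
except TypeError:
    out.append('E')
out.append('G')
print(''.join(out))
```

Execution trace: 'P' (try body) → 'E' (outer except TypeError) → 'G' (after the try/except). Output: PEG

Answer: PEG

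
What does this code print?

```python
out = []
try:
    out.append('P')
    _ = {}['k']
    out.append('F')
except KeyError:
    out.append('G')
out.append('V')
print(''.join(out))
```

Execution trace: 'P' (try body) → 'G' (except KeyError) → 'V' (after the try/except). Output: PGV

Answer: PGV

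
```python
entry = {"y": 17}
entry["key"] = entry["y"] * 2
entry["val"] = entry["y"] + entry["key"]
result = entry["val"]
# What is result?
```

Trace:
`entry = {"y": 17}` → entry = {'y': 17}
`entry["key"] = entry["y"] * 2` → entry = {'y': 17, 'key': 34}
`entry["val"] = entry["y"] + entry["key"]` → entry = {'y': 17, 'key': 34, 'val': 51}
`result = entry["val"]` → result = 51
So result = 51

Answer: 51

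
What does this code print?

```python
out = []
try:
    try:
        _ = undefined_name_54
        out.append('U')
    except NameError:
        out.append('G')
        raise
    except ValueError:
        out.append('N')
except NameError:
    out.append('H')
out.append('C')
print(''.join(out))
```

Execution trace: 'G' (inner except NameError) → 'H' (outer except NameError) → 'C' (after the try/except). Output: GHC

Answer: GHC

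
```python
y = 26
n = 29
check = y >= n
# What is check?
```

Trace:
`y = 26` → y = 26
`n = 29` → n = 29
`check = y >= n` → check = False
So check = False

Answer: False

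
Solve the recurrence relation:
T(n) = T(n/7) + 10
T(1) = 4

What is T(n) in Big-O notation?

Each step divides n by 7 and adds 10. After log_7(n) steps we reach T(1)=4. So T(n) = 10·log_7(n) + 4 = O(log n).

Answer: O(log n)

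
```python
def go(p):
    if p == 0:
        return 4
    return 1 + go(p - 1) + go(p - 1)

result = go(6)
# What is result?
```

go(p) = 1 + 2·go(p-1), go(0)=4. Closed form: (4+1)·2^6 - 1 = 319.

Answer: 319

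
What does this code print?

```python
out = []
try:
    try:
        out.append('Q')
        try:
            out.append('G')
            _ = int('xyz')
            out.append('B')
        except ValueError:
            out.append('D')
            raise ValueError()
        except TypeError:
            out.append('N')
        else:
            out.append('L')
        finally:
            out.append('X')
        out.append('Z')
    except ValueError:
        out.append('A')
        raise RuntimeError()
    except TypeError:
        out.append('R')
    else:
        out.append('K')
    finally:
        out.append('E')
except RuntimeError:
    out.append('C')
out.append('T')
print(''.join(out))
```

Execution trace: 'Q' (try body) → 'G' (inner try body) → 'D' (inner except ValueError) → 'X' (inner finally) → 'A' (except ValueError) → 'E' (finally) → 'C' (outer except RuntimeError) → 'T' (after the try/except). Output: QGDXAECT

Answer: QGDXAECT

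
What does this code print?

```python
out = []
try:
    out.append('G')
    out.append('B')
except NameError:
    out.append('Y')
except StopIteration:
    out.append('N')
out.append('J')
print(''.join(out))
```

Execution trace: 'G' (try body) → 'B' (try body, no exception) → 'J' (after the try/except). Output: GBJ

Answer: GBJ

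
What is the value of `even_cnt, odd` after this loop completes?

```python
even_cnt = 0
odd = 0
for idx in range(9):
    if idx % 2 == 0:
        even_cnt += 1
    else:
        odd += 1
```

Count evens and odds in range(9)
`even_cnt, odd` takes the values: (0, 0) → (1, 0) → (1, 1) → (2, 1) → (2, 2) → (3, 2) → (3, 3) → (4, 3) → (4, 4) → (5, 4)

Answer: 5, 4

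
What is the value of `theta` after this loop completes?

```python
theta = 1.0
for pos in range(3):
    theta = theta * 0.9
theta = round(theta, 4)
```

Exponential decay: 1.0 * 0.9^3
`theta` takes the values: 1.0 → 0.9 → 0.81 → 0.729

Answer: 0.729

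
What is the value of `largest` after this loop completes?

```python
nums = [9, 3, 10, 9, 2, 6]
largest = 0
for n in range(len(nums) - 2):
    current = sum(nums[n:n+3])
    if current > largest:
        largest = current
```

Max sum of 3-element window in [9, 3, 10, 9, 2, 6]
`largest` takes the values: 0 → 22

Answer: 22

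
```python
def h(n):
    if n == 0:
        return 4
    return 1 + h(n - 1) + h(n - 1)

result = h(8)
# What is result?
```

h(n) = 1 + 2·h(n-1), h(0)=4. Closed form: (4+1)·2^8 - 1 = 1279.

Answer: 1279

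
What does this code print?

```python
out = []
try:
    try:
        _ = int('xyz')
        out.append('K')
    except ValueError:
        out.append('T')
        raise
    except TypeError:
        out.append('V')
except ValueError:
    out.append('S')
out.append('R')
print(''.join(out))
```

Execution trace: 'T' (inner except ValueError) → 'S' (outer except ValueError) → 'R' (after the try/except). Output: TSR

Answer: TSR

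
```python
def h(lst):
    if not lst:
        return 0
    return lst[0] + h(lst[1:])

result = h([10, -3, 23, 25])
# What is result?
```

10 + (-3) + 23 + 25 + 0 = 55

Answer: 55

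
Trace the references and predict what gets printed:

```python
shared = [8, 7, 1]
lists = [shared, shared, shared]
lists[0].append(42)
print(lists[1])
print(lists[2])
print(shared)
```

Key concept: list of same reference.
Step by step:
`shared = [8, 7, 1]` → shared = [8, 7, 1]
`lists = [shared, shared, shared]` → lists = [[8, 7, 1], [8, 7, 1], [8, 7, 1]]
`lists[0].append(42)` → shared = [8, 7, 1, 42]; lists = [[8, 7, 1, 42], [8, 7, 1, 42], [8, 7, 1, 42]]
`print(lists[1])` → prints [8, 7, 1, 42]
`print(lists[2])` → prints [8, 7, 1, 42]
`print(shared)` → prints [8, 7, 1, 42]

Answer:
[8, 7, 1, 42]
[8, 7, 1, 42]
[8, 7, 1, 42]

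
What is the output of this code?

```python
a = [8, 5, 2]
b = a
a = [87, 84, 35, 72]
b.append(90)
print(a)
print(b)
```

Key concept: rebinding vs mutation: a is rebound to a new list, b still points at the original.
Step by step:
`a = [8, 5, 2]` → a = [8, 5, 2]
`b = a` → b = [8, 5, 2] (same object as a)
`a = [87, 84, 35, 72]` → a = [87, 84, 35, 72]
`b.append(90)` → b = [8, 5, 2, 90]
`print(a)` → prints [87, 84, 35, 72]
`print(b)` → prints [8, 5, 2, 90]

Answer:
[87, 84, 35, 72]
[8, 5, 2, 90]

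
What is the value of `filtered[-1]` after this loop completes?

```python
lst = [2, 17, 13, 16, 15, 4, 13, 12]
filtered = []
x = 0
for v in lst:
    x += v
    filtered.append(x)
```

Cumulative sum ends at 92
`filtered` takes the values: [] → [2] → [2, 19] → [2, 19, 32] → [2, 19, 32, 48] → [2, 19, 32, 48, 63] → [2, 19, 32, 48, 63, 67] → [2, 19, 32, 48, 63, 67, 80] → [2, 19, 32, 48, 63, 67, 80, 92]
So `filtered[-1]` = 92

Answer: 92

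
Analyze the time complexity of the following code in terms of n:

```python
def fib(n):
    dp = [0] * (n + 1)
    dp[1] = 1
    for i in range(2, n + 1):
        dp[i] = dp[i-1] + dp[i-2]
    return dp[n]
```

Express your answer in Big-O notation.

This is Dynamic programming Fibonacci. Time complexity: O(n).

Answer: O(n)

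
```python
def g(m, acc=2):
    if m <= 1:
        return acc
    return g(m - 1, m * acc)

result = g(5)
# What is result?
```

Accumulator trace (n, acc): (5, 2) -> (4, 10) -> (3, 40) -> (2, 120) -> (1, 240) -> return 240

Answer: 240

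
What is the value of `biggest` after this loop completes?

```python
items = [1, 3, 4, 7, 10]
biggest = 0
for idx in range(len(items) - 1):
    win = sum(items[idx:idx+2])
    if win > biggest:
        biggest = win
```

Max sum of 2-element window in [1, 3, 4, 7, 10]
`biggest` takes the values: 0 → 4 → 7 → 11 → 17

Answer: 17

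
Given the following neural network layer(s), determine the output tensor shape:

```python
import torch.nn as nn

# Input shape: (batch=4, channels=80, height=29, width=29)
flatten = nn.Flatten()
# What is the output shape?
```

Input: (4, 80, 29, 29) -> Output: (4, 67280)

Answer: (4, 67280)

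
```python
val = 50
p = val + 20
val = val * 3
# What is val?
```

Trace:
`val = 50` → val = 50
`p = val + 20` → p = 70
`val = val * 3` → val = 150
So val = 150

Answer: 150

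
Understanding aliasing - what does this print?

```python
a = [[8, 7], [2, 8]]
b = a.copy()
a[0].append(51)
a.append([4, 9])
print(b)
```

Key concept: shallow copy with nested lists.
Step by step:
`a = [[8, 7], [2, 8]]` → a = [[8, 7], [2, 8]]
`b = a.copy()` → b = [[8, 7], [2, 8]]
`a[0].append(51)` → a = [[8, 7, 51], [2, 8]]; b = [[8, 7, 51], [2, 8]]
`a.append([4, 9])` → a = [[8, 7, 51], [2, 8], [4, 9]]
`print(b)` → prints [[8, 7, 51], [2, 8]]

Answer: [[8, 7, 51], [2, 8]]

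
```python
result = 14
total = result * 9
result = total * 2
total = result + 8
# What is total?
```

Trace:
`result = 14` → result = 14
`total = result * 9` → total = 126
`result = total * 2` → result = 252
`total = result + 8` → total = 260
So total = 260

Answer: 260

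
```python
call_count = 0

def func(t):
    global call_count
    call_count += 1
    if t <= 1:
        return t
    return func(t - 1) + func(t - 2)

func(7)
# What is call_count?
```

Calls(t) = 1 + Calls(t-1) + Calls(t-2); Calls(0)=Calls(1)=1. For t=7 this gives 41.

Answer: 41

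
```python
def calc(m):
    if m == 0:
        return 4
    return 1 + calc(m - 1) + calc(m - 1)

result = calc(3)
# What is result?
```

calc(m) = 1 + 2·calc(m-1), calc(0)=4. Closed form: (4+1)·2^3 - 1 = 39.

Answer: 39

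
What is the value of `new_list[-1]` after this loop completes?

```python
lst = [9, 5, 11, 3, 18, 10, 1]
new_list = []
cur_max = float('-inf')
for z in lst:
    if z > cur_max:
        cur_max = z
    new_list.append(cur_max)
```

Running max ends at 18
`new_list` takes the values: [] → [9] → [9, 9] → [9, 9, 11] → [9, 9, 11, 11] → [9, 9, 11, 11, 18] → [9, 9, 11, 11, 18, 18] → [9, 9, 11, 11, 18, 18, 18]
So `new_list[-1]` = 18

Answer: 18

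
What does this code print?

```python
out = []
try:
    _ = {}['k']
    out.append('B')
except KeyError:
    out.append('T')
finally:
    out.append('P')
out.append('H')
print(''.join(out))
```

Execution trace: 'T' (except KeyError) → 'P' (finally) → 'H' (after the try/except). Output: TPH

Answer: TPH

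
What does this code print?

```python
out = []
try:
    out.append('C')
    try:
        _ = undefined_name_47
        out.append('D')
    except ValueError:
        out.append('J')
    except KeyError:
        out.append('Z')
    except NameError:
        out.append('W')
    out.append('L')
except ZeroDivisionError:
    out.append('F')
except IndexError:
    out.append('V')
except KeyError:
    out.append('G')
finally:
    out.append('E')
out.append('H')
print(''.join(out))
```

Execution trace: 'C' (try body) → 'W' (inner except NameError) → 'L' (try body, no exception) → 'E' (finally) → 'H' (after the try/except). Output: CWLEH

Answer: CWLEH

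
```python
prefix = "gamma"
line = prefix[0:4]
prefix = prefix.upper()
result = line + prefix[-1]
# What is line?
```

Trace:
`prefix = "gamma"` → prefix = 'gamma'
`line = prefix[0:4]` → line = 'gamm'
`prefix = prefix.upper()` → prefix = 'GAMMA'
`result = line + prefix[-1]` → result = 'gammA'
So line = 'gamm'

Answer: 'gamm'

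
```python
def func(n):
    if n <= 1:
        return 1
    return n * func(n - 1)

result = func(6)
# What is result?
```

func(6) = 6 * 5 * 4 * 3 * 2 * 1 = 720

Answer: 720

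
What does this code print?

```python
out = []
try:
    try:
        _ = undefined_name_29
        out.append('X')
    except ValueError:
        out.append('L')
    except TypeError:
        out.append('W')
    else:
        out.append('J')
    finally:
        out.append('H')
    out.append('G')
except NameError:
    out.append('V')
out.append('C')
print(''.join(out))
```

Execution trace: 'H' (inner finally) → 'V' (except NameError) → 'C' (after the try/except). Output: HVC

Answer: HVC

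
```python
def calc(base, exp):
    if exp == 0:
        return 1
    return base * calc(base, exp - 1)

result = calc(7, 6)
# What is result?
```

calc(7, 6) = 7 * 7 * 7 * 7 * 7 * 7 = 117649

Answer: 117649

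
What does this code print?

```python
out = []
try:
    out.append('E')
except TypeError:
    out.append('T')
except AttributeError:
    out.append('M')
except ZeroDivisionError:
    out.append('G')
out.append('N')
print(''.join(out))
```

Execution trace: 'E' (try body, no exception) → 'N' (after the try/except). Output: EN

Answer: EN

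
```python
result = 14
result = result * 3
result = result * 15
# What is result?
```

Trace:
`result = 14` → result = 14
`result = result * 3` → result = 42
`result = result * 15` → result = 630
So result = 630

Answer: 630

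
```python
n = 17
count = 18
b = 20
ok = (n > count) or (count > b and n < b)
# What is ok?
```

Trace:
`n = 17` → n = 17
`count = 18` → count = 18
`b = 20` → b = 20
`ok = (n > count) or (count > b and n < b)` → ok = False
So ok = False

Answer: False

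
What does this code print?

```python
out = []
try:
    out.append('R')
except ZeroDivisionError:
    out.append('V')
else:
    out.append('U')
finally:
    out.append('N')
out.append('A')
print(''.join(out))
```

Execution trace: 'R' (try body, no exception) → 'U' (else) → 'N' (finally) → 'A' (after the try/except). Output: RUNA

Answer: RUNA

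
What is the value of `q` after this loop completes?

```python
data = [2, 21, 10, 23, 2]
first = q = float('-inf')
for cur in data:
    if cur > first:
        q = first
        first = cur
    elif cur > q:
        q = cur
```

Second largest (with repeats) in [2, 21, 10, 23, 2]
`q` takes the values: -inf → 2 → 10 → 21

Answer: 21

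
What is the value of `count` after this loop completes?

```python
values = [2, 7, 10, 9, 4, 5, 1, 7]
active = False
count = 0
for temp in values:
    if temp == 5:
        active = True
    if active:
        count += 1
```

Count elements after first 5 in [2, 7, 10, 9, 4, 5, 1, 7]
`count` takes the values: 0 → 1 → 2 → 3

Answer: 3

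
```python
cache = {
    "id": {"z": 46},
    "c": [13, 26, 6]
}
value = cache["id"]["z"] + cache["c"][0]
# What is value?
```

Trace:
`cache = { ...` → cache = {'id': {'z': 46}, 'c': [13, 26, 6]}
`value = cache["id"]["z"] + cache["c"][0]` → value = 59
So value = 59

Answer: 59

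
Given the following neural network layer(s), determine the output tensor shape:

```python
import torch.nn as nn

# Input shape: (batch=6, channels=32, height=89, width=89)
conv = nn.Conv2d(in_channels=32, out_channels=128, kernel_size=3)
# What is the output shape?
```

Input: (6, 32, 89, 89) -> Output: (6, 128, 87, 87)

Answer: (6, 128, 87, 87)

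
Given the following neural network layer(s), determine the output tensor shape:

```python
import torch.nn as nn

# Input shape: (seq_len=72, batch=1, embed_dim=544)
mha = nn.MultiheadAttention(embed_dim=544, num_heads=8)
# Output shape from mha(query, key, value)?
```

Input: (72, 1, 544) -> Output: (72, 1, 544)

Answer: (72, 1, 544)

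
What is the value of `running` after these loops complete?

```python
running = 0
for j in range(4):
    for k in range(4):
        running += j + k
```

Sum of all j+k for j,k in 4x4
`running` takes the values: 0 → 1 → 3 → 6 → 7 → 9 → 12 → 16 → 18 → 21 → 25 → 30 → 33 → 37 → 42 → 48

Answer: 48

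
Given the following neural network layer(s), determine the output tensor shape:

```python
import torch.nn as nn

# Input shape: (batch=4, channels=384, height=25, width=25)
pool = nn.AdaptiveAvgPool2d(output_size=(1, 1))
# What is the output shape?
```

Input: (4, 384, 25, 25) -> Output: (4, 384, 1, 1)

Answer: (4, 384, 1, 1)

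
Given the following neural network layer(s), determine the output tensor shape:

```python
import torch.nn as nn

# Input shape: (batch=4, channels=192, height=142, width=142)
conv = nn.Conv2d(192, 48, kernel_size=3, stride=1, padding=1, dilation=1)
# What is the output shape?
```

Input: (4, 192, 142, 142) -> Output: (4, 48, 142, 142)

Answer: (4, 48, 142, 142)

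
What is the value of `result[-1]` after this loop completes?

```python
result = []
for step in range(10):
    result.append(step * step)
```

Last element of squares 0 to 9
`result` takes the values: [] → [0] → [0, 1] → [0, 1, 4] → [0, 1, 4, 9] → [0, 1, 4, 9, 16] → [0, 1, 4, 9, 16, 25] → [0, 1, 4, 9, 16, 25, 36] → [0, 1, 4, 9, 16, 25, 36, 49] → [0, 1, 4, 9, 16, 25, 36, 49, 64] → [0, 1, 4, 9, 16, 25, 36, 49, 64, 81]
So `result[-1]` = 81

Answer: 81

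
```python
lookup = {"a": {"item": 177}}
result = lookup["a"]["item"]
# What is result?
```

Trace:
`lookup = {"a": {"item": 177}}` → lookup = {'a': {'item': 177}}
`result = lookup["a"]["item"]` → result = 177
So result = 177

Answer: 177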